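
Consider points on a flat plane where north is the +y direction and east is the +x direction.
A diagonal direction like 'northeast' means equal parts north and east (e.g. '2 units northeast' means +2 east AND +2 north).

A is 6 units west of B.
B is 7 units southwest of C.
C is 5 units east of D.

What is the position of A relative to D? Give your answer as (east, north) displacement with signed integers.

Answer: A is at (east=-8, north=-7) relative to D.

Derivation:
Place D at the origin (east=0, north=0).
  C is 5 units east of D: delta (east=+5, north=+0); C at (east=5, north=0).
  B is 7 units southwest of C: delta (east=-7, north=-7); B at (east=-2, north=-7).
  A is 6 units west of B: delta (east=-6, north=+0); A at (east=-8, north=-7).
Therefore A relative to D: (east=-8, north=-7).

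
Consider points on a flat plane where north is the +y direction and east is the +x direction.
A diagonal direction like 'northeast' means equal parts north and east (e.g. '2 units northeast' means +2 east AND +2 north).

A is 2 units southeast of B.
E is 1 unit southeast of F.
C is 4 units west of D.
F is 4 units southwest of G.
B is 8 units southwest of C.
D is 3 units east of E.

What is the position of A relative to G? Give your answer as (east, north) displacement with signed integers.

Answer: A is at (east=-10, north=-15) relative to G.

Derivation:
Place G at the origin (east=0, north=0).
  F is 4 units southwest of G: delta (east=-4, north=-4); F at (east=-4, north=-4).
  E is 1 unit southeast of F: delta (east=+1, north=-1); E at (east=-3, north=-5).
  D is 3 units east of E: delta (east=+3, north=+0); D at (east=0, north=-5).
  C is 4 units west of D: delta (east=-4, north=+0); C at (east=-4, north=-5).
  B is 8 units southwest of C: delta (east=-8, north=-8); B at (east=-12, north=-13).
  A is 2 units southeast of B: delta (east=+2, north=-2); A at (east=-10, north=-15).
Therefore A relative to G: (east=-10, north=-15).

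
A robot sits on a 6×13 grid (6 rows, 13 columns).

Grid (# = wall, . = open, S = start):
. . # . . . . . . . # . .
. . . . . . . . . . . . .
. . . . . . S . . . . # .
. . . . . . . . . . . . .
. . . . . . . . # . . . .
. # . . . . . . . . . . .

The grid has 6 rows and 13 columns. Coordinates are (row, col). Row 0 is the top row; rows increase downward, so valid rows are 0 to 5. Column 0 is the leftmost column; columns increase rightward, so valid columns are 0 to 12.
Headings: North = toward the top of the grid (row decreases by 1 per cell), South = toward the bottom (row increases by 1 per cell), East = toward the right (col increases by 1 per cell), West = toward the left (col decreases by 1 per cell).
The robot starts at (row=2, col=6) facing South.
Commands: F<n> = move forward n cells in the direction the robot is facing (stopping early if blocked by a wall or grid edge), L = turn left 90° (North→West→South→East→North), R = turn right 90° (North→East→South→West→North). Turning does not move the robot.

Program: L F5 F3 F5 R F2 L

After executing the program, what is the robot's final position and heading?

Answer: Final position: (row=4, col=10), facing East

Derivation:
Start: (row=2, col=6), facing South
  L: turn left, now facing East
  F5: move forward 4/5 (blocked), now at (row=2, col=10)
  F3: move forward 0/3 (blocked), now at (row=2, col=10)
  F5: move forward 0/5 (blocked), now at (row=2, col=10)
  R: turn right, now facing South
  F2: move forward 2, now at (row=4, col=10)
  L: turn left, now facing East
Final: (row=4, col=10), facing East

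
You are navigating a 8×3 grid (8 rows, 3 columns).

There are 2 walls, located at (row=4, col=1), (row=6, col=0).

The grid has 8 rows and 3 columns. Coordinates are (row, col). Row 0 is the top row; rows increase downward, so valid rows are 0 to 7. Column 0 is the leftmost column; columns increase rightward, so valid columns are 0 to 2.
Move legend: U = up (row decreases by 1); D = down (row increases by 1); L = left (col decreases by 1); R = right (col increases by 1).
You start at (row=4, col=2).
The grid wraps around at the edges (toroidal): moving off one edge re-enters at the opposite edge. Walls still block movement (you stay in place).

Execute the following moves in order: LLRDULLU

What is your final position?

Start: (row=4, col=2)
  L (left): blocked, stay at (row=4, col=2)
  L (left): blocked, stay at (row=4, col=2)
  R (right): (row=4, col=2) -> (row=4, col=0)
  D (down): (row=4, col=0) -> (row=5, col=0)
  U (up): (row=5, col=0) -> (row=4, col=0)
  L (left): (row=4, col=0) -> (row=4, col=2)
  L (left): blocked, stay at (row=4, col=2)
  U (up): (row=4, col=2) -> (row=3, col=2)
Final: (row=3, col=2)

Answer: Final position: (row=3, col=2)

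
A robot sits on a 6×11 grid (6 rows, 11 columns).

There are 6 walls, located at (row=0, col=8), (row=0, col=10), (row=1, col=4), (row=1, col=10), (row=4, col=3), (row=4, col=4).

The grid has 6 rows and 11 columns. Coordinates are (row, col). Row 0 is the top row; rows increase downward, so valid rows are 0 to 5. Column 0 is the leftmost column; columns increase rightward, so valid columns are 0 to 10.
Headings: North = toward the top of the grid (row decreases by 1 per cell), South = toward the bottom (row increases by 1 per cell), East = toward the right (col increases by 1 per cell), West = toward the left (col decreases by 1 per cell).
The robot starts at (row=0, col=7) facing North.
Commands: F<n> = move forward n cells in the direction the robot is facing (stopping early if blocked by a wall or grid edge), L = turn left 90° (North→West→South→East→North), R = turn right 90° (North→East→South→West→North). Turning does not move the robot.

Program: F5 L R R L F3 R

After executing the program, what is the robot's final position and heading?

Answer: Final position: (row=0, col=7), facing East

Derivation:
Start: (row=0, col=7), facing North
  F5: move forward 0/5 (blocked), now at (row=0, col=7)
  L: turn left, now facing West
  R: turn right, now facing North
  R: turn right, now facing East
  L: turn left, now facing North
  F3: move forward 0/3 (blocked), now at (row=0, col=7)
  R: turn right, now facing East
Final: (row=0, col=7), facing East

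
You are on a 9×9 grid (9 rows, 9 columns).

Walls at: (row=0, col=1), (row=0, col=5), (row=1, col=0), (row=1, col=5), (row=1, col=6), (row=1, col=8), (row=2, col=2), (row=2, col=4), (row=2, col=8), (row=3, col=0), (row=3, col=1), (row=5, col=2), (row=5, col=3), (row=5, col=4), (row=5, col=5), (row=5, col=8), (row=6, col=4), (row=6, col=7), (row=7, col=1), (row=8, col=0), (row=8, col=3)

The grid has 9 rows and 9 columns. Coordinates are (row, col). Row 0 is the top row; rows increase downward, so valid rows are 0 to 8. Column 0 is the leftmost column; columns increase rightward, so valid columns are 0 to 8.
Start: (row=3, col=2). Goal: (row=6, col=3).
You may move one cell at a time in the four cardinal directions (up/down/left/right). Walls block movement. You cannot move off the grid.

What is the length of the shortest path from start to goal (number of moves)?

BFS from (row=3, col=2) until reaching (row=6, col=3):
  Distance 0: (row=3, col=2)
  Distance 1: (row=3, col=3), (row=4, col=2)
  Distance 2: (row=2, col=3), (row=3, col=4), (row=4, col=1), (row=4, col=3)
  Distance 3: (row=1, col=3), (row=3, col=5), (row=4, col=0), (row=4, col=4), (row=5, col=1)
  Distance 4: (row=0, col=3), (row=1, col=2), (row=1, col=4), (row=2, col=5), (row=3, col=6), (row=4, col=5), (row=5, col=0), (row=6, col=1)
  Distance 5: (row=0, col=2), (row=0, col=4), (row=1, col=1), (row=2, col=6), (row=3, col=7), (row=4, col=6), (row=6, col=0), (row=6, col=2)
  Distance 6: (row=2, col=1), (row=2, col=7), (row=3, col=8), (row=4, col=7), (row=5, col=6), (row=6, col=3), (row=7, col=0), (row=7, col=2)  <- goal reached here
One shortest path (6 moves): (row=3, col=2) -> (row=4, col=2) -> (row=4, col=1) -> (row=5, col=1) -> (row=6, col=1) -> (row=6, col=2) -> (row=6, col=3)

Answer: Shortest path length: 6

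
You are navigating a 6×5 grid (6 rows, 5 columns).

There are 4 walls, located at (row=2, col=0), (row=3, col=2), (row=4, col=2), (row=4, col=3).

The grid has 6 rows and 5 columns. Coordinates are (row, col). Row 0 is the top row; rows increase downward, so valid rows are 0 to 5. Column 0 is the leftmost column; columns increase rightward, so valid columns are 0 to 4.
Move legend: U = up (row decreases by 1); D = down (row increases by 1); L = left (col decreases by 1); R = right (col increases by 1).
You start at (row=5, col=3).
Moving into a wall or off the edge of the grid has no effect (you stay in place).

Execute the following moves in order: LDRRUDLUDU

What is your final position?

Start: (row=5, col=3)
  L (left): (row=5, col=3) -> (row=5, col=2)
  D (down): blocked, stay at (row=5, col=2)
  R (right): (row=5, col=2) -> (row=5, col=3)
  R (right): (row=5, col=3) -> (row=5, col=4)
  U (up): (row=5, col=4) -> (row=4, col=4)
  D (down): (row=4, col=4) -> (row=5, col=4)
  L (left): (row=5, col=4) -> (row=5, col=3)
  U (up): blocked, stay at (row=5, col=3)
  D (down): blocked, stay at (row=5, col=3)
  U (up): blocked, stay at (row=5, col=3)
Final: (row=5, col=3)

Answer: Final position: (row=5, col=3)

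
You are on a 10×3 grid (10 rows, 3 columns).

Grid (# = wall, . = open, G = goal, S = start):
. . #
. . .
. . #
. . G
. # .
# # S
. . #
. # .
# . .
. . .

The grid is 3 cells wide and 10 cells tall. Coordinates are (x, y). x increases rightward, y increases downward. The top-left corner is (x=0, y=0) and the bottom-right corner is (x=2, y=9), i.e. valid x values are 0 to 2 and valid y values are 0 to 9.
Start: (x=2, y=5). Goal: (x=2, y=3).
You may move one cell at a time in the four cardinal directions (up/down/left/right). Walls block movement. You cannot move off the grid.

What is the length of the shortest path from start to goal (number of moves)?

Answer: Shortest path length: 2

Derivation:
BFS from (x=2, y=5) until reaching (x=2, y=3):
  Distance 0: (x=2, y=5)
  Distance 1: (x=2, y=4)
  Distance 2: (x=2, y=3)  <- goal reached here
One shortest path (2 moves): (x=2, y=5) -> (x=2, y=4) -> (x=2, y=3)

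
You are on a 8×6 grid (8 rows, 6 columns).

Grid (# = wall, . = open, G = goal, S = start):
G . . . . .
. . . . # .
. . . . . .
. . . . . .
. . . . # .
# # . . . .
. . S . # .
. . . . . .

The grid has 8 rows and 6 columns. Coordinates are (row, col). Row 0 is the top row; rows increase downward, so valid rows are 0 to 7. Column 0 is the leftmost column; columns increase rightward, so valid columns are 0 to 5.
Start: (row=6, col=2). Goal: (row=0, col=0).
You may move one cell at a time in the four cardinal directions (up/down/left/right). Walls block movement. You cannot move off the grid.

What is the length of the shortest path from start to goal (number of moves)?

BFS from (row=6, col=2) until reaching (row=0, col=0):
  Distance 0: (row=6, col=2)
  Distance 1: (row=5, col=2), (row=6, col=1), (row=6, col=3), (row=7, col=2)
  Distance 2: (row=4, col=2), (row=5, col=3), (row=6, col=0), (row=7, col=1), (row=7, col=3)
  Distance 3: (row=3, col=2), (row=4, col=1), (row=4, col=3), (row=5, col=4), (row=7, col=0), (row=7, col=4)
  Distance 4: (row=2, col=2), (row=3, col=1), (row=3, col=3), (row=4, col=0), (row=5, col=5), (row=7, col=5)
  Distance 5: (row=1, col=2), (row=2, col=1), (row=2, col=3), (row=3, col=0), (row=3, col=4), (row=4, col=5), (row=6, col=5)
  Distance 6: (row=0, col=2), (row=1, col=1), (row=1, col=3), (row=2, col=0), (row=2, col=4), (row=3, col=5)
  Distance 7: (row=0, col=1), (row=0, col=3), (row=1, col=0), (row=2, col=5)
  Distance 8: (row=0, col=0), (row=0, col=4), (row=1, col=5)  <- goal reached here
One shortest path (8 moves): (row=6, col=2) -> (row=5, col=2) -> (row=4, col=2) -> (row=4, col=1) -> (row=4, col=0) -> (row=3, col=0) -> (row=2, col=0) -> (row=1, col=0) -> (row=0, col=0)

Answer: Shortest path length: 8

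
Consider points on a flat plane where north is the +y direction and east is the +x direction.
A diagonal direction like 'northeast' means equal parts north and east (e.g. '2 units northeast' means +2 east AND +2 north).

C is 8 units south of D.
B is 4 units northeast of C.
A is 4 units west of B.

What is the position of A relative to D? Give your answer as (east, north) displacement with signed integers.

Answer: A is at (east=0, north=-4) relative to D.

Derivation:
Place D at the origin (east=0, north=0).
  C is 8 units south of D: delta (east=+0, north=-8); C at (east=0, north=-8).
  B is 4 units northeast of C: delta (east=+4, north=+4); B at (east=4, north=-4).
  A is 4 units west of B: delta (east=-4, north=+0); A at (east=0, north=-4).
Therefore A relative to D: (east=0, north=-4).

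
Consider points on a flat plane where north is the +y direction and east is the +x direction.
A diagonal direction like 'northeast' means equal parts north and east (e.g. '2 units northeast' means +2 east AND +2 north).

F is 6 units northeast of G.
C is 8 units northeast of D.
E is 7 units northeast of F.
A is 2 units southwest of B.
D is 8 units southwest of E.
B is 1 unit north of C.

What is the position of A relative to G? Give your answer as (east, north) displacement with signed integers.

Place G at the origin (east=0, north=0).
  F is 6 units northeast of G: delta (east=+6, north=+6); F at (east=6, north=6).
  E is 7 units northeast of F: delta (east=+7, north=+7); E at (east=13, north=13).
  D is 8 units southwest of E: delta (east=-8, north=-8); D at (east=5, north=5).
  C is 8 units northeast of D: delta (east=+8, north=+8); C at (east=13, north=13).
  B is 1 unit north of C: delta (east=+0, north=+1); B at (east=13, north=14).
  A is 2 units southwest of B: delta (east=-2, north=-2); A at (east=11, north=12).
Therefore A relative to G: (east=11, north=12).

Answer: A is at (east=11, north=12) relative to G.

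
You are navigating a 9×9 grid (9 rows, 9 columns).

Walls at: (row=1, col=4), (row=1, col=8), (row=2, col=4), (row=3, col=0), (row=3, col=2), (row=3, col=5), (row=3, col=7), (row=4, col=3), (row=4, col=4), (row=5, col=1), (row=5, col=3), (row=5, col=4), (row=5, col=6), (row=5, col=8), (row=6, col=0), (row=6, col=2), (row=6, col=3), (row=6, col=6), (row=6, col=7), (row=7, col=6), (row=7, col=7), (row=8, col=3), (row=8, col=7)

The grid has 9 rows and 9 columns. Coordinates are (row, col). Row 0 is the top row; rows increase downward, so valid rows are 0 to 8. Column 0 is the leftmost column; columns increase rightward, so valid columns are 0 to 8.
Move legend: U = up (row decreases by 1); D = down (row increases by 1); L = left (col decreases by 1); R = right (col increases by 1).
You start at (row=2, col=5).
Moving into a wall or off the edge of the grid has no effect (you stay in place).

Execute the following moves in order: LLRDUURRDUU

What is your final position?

Answer: Final position: (row=0, col=7)

Derivation:
Start: (row=2, col=5)
  L (left): blocked, stay at (row=2, col=5)
  L (left): blocked, stay at (row=2, col=5)
  R (right): (row=2, col=5) -> (row=2, col=6)
  D (down): (row=2, col=6) -> (row=3, col=6)
  U (up): (row=3, col=6) -> (row=2, col=6)
  U (up): (row=2, col=6) -> (row=1, col=6)
  R (right): (row=1, col=6) -> (row=1, col=7)
  R (right): blocked, stay at (row=1, col=7)
  D (down): (row=1, col=7) -> (row=2, col=7)
  U (up): (row=2, col=7) -> (row=1, col=7)
  U (up): (row=1, col=7) -> (row=0, col=7)
Final: (row=0, col=7)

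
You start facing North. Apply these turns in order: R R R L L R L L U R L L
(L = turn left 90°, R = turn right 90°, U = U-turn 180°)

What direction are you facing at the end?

Start: North
  R (right (90° clockwise)) -> East
  R (right (90° clockwise)) -> South
  R (right (90° clockwise)) -> West
  L (left (90° counter-clockwise)) -> South
  L (left (90° counter-clockwise)) -> East
  R (right (90° clockwise)) -> South
  L (left (90° counter-clockwise)) -> East
  L (left (90° counter-clockwise)) -> North
  U (U-turn (180°)) -> South
  R (right (90° clockwise)) -> West
  L (left (90° counter-clockwise)) -> South
  L (left (90° counter-clockwise)) -> East
Final: East

Answer: Final heading: East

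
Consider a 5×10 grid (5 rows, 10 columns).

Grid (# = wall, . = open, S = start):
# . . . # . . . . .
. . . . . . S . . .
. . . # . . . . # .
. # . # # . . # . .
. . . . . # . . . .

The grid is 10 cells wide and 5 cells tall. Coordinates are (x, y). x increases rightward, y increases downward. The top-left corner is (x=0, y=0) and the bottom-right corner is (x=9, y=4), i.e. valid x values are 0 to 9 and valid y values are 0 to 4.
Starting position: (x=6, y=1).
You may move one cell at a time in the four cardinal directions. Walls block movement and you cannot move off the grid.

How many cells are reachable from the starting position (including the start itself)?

BFS flood-fill from (x=6, y=1):
  Distance 0: (x=6, y=1)
  Distance 1: (x=6, y=0), (x=5, y=1), (x=7, y=1), (x=6, y=2)
  Distance 2: (x=5, y=0), (x=7, y=0), (x=4, y=1), (x=8, y=1), (x=5, y=2), (x=7, y=2), (x=6, y=3)
  Distance 3: (x=8, y=0), (x=3, y=1), (x=9, y=1), (x=4, y=2), (x=5, y=3), (x=6, y=4)
  Distance 4: (x=3, y=0), (x=9, y=0), (x=2, y=1), (x=9, y=2), (x=7, y=4)
  Distance 5: (x=2, y=0), (x=1, y=1), (x=2, y=2), (x=9, y=3), (x=8, y=4)
  Distance 6: (x=1, y=0), (x=0, y=1), (x=1, y=2), (x=2, y=3), (x=8, y=3), (x=9, y=4)
  Distance 7: (x=0, y=2), (x=2, y=4)
  Distance 8: (x=0, y=3), (x=1, y=4), (x=3, y=4)
  Distance 9: (x=0, y=4), (x=4, y=4)
Total reachable: 41 (grid has 41 open cells total)

Answer: Reachable cells: 41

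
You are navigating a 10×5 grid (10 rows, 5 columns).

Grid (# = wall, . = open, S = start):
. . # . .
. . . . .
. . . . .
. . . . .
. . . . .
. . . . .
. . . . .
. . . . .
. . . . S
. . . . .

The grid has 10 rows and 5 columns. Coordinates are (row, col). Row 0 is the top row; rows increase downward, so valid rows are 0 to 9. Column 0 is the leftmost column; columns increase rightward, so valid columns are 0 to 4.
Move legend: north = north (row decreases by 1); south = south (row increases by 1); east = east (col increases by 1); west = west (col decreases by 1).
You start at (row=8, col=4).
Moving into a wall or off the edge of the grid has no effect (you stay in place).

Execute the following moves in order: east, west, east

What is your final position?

Start: (row=8, col=4)
  east (east): blocked, stay at (row=8, col=4)
  west (west): (row=8, col=4) -> (row=8, col=3)
  east (east): (row=8, col=3) -> (row=8, col=4)
Final: (row=8, col=4)

Answer: Final position: (row=8, col=4)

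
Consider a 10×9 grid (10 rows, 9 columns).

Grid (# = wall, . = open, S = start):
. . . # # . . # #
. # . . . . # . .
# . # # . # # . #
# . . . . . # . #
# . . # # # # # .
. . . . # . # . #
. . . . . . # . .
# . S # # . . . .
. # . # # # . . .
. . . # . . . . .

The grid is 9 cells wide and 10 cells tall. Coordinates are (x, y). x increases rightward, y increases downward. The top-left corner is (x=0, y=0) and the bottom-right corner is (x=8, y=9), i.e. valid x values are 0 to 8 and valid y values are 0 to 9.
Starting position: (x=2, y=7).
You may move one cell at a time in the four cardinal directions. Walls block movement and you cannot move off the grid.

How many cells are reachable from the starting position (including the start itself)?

Answer: Reachable cells: 52

Derivation:
BFS flood-fill from (x=2, y=7):
  Distance 0: (x=2, y=7)
  Distance 1: (x=2, y=6), (x=1, y=7), (x=2, y=8)
  Distance 2: (x=2, y=5), (x=1, y=6), (x=3, y=6), (x=2, y=9)
  Distance 3: (x=2, y=4), (x=1, y=5), (x=3, y=5), (x=0, y=6), (x=4, y=6), (x=1, y=9)
  Distance 4: (x=2, y=3), (x=1, y=4), (x=0, y=5), (x=5, y=6), (x=0, y=9)
  Distance 5: (x=1, y=3), (x=3, y=3), (x=5, y=5), (x=5, y=7), (x=0, y=8)
  Distance 6: (x=1, y=2), (x=4, y=3), (x=6, y=7)
  Distance 7: (x=4, y=2), (x=5, y=3), (x=7, y=7), (x=6, y=8)
  Distance 8: (x=4, y=1), (x=7, y=6), (x=8, y=7), (x=7, y=8), (x=6, y=9)
  Distance 9: (x=3, y=1), (x=5, y=1), (x=7, y=5), (x=8, y=6), (x=8, y=8), (x=5, y=9), (x=7, y=9)
  Distance 10: (x=5, y=0), (x=2, y=1), (x=4, y=9), (x=8, y=9)
  Distance 11: (x=2, y=0), (x=6, y=0)
  Distance 12: (x=1, y=0)
  Distance 13: (x=0, y=0)
  Distance 14: (x=0, y=1)
Total reachable: 52 (grid has 57 open cells total)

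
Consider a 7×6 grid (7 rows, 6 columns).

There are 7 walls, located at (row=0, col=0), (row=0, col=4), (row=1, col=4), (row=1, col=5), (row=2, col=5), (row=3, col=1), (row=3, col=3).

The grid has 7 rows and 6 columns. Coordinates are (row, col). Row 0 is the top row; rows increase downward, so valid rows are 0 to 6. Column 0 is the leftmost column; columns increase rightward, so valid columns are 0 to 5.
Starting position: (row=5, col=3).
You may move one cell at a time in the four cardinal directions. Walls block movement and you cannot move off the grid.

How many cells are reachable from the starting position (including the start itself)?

BFS flood-fill from (row=5, col=3):
  Distance 0: (row=5, col=3)
  Distance 1: (row=4, col=3), (row=5, col=2), (row=5, col=4), (row=6, col=3)
  Distance 2: (row=4, col=2), (row=4, col=4), (row=5, col=1), (row=5, col=5), (row=6, col=2), (row=6, col=4)
  Distance 3: (row=3, col=2), (row=3, col=4), (row=4, col=1), (row=4, col=5), (row=5, col=0), (row=6, col=1), (row=6, col=5)
  Distance 4: (row=2, col=2), (row=2, col=4), (row=3, col=5), (row=4, col=0), (row=6, col=0)
  Distance 5: (row=1, col=2), (row=2, col=1), (row=2, col=3), (row=3, col=0)
  Distance 6: (row=0, col=2), (row=1, col=1), (row=1, col=3), (row=2, col=0)
  Distance 7: (row=0, col=1), (row=0, col=3), (row=1, col=0)
Total reachable: 34 (grid has 35 open cells total)

Answer: Reachable cells: 34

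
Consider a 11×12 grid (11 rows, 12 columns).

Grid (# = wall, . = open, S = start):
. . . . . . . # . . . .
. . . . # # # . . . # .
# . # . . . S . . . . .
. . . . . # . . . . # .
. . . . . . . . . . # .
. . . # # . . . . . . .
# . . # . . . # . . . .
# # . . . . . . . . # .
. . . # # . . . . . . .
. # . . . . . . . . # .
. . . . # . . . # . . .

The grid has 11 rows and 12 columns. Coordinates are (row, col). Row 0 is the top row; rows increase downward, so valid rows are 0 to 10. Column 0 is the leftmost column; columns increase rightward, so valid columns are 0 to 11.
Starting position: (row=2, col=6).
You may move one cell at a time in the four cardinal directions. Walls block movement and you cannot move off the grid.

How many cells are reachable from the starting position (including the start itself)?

Answer: Reachable cells: 108

Derivation:
BFS flood-fill from (row=2, col=6):
  Distance 0: (row=2, col=6)
  Distance 1: (row=2, col=5), (row=2, col=7), (row=3, col=6)
  Distance 2: (row=1, col=7), (row=2, col=4), (row=2, col=8), (row=3, col=7), (row=4, col=6)
  Distance 3: (row=1, col=8), (row=2, col=3), (row=2, col=9), (row=3, col=4), (row=3, col=8), (row=4, col=5), (row=4, col=7), (row=5, col=6)
  Distance 4: (row=0, col=8), (row=1, col=3), (row=1, col=9), (row=2, col=10), (row=3, col=3), (row=3, col=9), (row=4, col=4), (row=4, col=8), (row=5, col=5), (row=5, col=7), (row=6, col=6)
  Distance 5: (row=0, col=3), (row=0, col=9), (row=1, col=2), (row=2, col=11), (row=3, col=2), (row=4, col=3), (row=4, col=9), (row=5, col=8), (row=6, col=5), (row=7, col=6)
  Distance 6: (row=0, col=2), (row=0, col=4), (row=0, col=10), (row=1, col=1), (row=1, col=11), (row=3, col=1), (row=3, col=11), (row=4, col=2), (row=5, col=9), (row=6, col=4), (row=6, col=8), (row=7, col=5), (row=7, col=7), (row=8, col=6)
  Distance 7: (row=0, col=1), (row=0, col=5), (row=0, col=11), (row=1, col=0), (row=2, col=1), (row=3, col=0), (row=4, col=1), (row=4, col=11), (row=5, col=2), (row=5, col=10), (row=6, col=9), (row=7, col=4), (row=7, col=8), (row=8, col=5), (row=8, col=7), (row=9, col=6)
  Distance 8: (row=0, col=0), (row=0, col=6), (row=4, col=0), (row=5, col=1), (row=5, col=11), (row=6, col=2), (row=6, col=10), (row=7, col=3), (row=7, col=9), (row=8, col=8), (row=9, col=5), (row=9, col=7), (row=10, col=6)
  Distance 9: (row=5, col=0), (row=6, col=1), (row=6, col=11), (row=7, col=2), (row=8, col=9), (row=9, col=4), (row=9, col=8), (row=10, col=5), (row=10, col=7)
  Distance 10: (row=7, col=11), (row=8, col=2), (row=8, col=10), (row=9, col=3), (row=9, col=9)
  Distance 11: (row=8, col=1), (row=8, col=11), (row=9, col=2), (row=10, col=3), (row=10, col=9)
  Distance 12: (row=8, col=0), (row=9, col=11), (row=10, col=2), (row=10, col=10)
  Distance 13: (row=9, col=0), (row=10, col=1), (row=10, col=11)
  Distance 14: (row=10, col=0)
Total reachable: 108 (grid has 108 open cells total)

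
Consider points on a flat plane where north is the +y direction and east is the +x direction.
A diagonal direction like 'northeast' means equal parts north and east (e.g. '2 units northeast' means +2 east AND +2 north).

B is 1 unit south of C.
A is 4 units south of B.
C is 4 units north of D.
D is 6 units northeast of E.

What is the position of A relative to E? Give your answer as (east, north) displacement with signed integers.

Answer: A is at (east=6, north=5) relative to E.

Derivation:
Place E at the origin (east=0, north=0).
  D is 6 units northeast of E: delta (east=+6, north=+6); D at (east=6, north=6).
  C is 4 units north of D: delta (east=+0, north=+4); C at (east=6, north=10).
  B is 1 unit south of C: delta (east=+0, north=-1); B at (east=6, north=9).
  A is 4 units south of B: delta (east=+0, north=-4); A at (east=6, north=5).
Therefore A relative to E: (east=6, north=5).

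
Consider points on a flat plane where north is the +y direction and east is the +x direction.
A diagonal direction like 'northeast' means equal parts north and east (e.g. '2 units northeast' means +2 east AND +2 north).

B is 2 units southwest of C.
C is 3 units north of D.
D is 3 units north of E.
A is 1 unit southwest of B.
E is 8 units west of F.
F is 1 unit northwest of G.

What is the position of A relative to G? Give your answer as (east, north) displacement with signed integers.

Place G at the origin (east=0, north=0).
  F is 1 unit northwest of G: delta (east=-1, north=+1); F at (east=-1, north=1).
  E is 8 units west of F: delta (east=-8, north=+0); E at (east=-9, north=1).
  D is 3 units north of E: delta (east=+0, north=+3); D at (east=-9, north=4).
  C is 3 units north of D: delta (east=+0, north=+3); C at (east=-9, north=7).
  B is 2 units southwest of C: delta (east=-2, north=-2); B at (east=-11, north=5).
  A is 1 unit southwest of B: delta (east=-1, north=-1); A at (east=-12, north=4).
Therefore A relative to G: (east=-12, north=4).

Answer: A is at (east=-12, north=4) relative to G.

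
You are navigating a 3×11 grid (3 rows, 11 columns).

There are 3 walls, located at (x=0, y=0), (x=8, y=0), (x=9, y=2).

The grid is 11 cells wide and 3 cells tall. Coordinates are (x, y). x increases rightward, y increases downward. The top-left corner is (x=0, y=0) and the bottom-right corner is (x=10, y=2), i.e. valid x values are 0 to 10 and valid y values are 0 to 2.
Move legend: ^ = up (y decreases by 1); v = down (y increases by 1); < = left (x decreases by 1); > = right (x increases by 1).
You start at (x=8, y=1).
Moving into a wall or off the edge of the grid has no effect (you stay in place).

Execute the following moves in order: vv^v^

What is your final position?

Answer: Final position: (x=8, y=1)

Derivation:
Start: (x=8, y=1)
  v (down): (x=8, y=1) -> (x=8, y=2)
  v (down): blocked, stay at (x=8, y=2)
  ^ (up): (x=8, y=2) -> (x=8, y=1)
  v (down): (x=8, y=1) -> (x=8, y=2)
  ^ (up): (x=8, y=2) -> (x=8, y=1)
Final: (x=8, y=1)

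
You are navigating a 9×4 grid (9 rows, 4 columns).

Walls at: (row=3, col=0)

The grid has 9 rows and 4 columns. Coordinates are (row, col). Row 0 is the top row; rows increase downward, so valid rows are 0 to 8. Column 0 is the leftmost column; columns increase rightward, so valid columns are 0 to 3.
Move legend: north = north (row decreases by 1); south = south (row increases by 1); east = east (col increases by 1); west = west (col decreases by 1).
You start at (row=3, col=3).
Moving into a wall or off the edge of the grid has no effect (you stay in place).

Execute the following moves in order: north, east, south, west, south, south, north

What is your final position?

Start: (row=3, col=3)
  north (north): (row=3, col=3) -> (row=2, col=3)
  east (east): blocked, stay at (row=2, col=3)
  south (south): (row=2, col=3) -> (row=3, col=3)
  west (west): (row=3, col=3) -> (row=3, col=2)
  south (south): (row=3, col=2) -> (row=4, col=2)
  south (south): (row=4, col=2) -> (row=5, col=2)
  north (north): (row=5, col=2) -> (row=4, col=2)
Final: (row=4, col=2)

Answer: Final position: (row=4, col=2)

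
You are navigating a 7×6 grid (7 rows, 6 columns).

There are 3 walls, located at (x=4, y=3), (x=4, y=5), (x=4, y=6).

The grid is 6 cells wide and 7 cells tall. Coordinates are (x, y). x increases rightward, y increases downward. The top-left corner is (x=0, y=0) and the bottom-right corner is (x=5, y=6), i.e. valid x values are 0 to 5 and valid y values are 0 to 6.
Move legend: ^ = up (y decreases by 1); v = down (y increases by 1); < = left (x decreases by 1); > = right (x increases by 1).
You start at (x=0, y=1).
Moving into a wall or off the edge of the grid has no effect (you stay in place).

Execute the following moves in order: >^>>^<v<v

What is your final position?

Answer: Final position: (x=1, y=2)

Derivation:
Start: (x=0, y=1)
  > (right): (x=0, y=1) -> (x=1, y=1)
  ^ (up): (x=1, y=1) -> (x=1, y=0)
  > (right): (x=1, y=0) -> (x=2, y=0)
  > (right): (x=2, y=0) -> (x=3, y=0)
  ^ (up): blocked, stay at (x=3, y=0)
  < (left): (x=3, y=0) -> (x=2, y=0)
  v (down): (x=2, y=0) -> (x=2, y=1)
  < (left): (x=2, y=1) -> (x=1, y=1)
  v (down): (x=1, y=1) -> (x=1, y=2)
Final: (x=1, y=2)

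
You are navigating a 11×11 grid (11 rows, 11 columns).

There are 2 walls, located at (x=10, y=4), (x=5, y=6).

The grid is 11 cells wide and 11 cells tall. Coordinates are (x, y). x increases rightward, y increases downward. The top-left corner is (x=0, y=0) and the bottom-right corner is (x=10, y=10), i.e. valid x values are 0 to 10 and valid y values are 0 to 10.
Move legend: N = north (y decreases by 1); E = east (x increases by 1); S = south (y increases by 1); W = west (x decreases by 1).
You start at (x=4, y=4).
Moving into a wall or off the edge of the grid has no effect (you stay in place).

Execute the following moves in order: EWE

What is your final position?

Answer: Final position: (x=5, y=4)

Derivation:
Start: (x=4, y=4)
  E (east): (x=4, y=4) -> (x=5, y=4)
  W (west): (x=5, y=4) -> (x=4, y=4)
  E (east): (x=4, y=4) -> (x=5, y=4)
Final: (x=5, y=4)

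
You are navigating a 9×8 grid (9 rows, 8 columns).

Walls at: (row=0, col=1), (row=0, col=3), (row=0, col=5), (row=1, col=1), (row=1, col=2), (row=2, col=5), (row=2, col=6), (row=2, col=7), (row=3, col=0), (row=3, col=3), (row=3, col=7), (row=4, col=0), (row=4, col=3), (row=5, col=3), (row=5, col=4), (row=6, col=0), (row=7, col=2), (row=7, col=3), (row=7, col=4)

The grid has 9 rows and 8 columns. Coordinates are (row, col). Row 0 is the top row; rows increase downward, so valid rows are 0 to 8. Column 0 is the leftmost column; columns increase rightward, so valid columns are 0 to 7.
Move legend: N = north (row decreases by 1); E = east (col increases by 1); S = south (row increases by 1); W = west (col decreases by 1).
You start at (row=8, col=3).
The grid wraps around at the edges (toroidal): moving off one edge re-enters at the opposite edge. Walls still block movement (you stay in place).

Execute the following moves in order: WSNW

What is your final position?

Start: (row=8, col=3)
  W (west): (row=8, col=3) -> (row=8, col=2)
  S (south): (row=8, col=2) -> (row=0, col=2)
  N (north): (row=0, col=2) -> (row=8, col=2)
  W (west): (row=8, col=2) -> (row=8, col=1)
Final: (row=8, col=1)

Answer: Final position: (row=8, col=1)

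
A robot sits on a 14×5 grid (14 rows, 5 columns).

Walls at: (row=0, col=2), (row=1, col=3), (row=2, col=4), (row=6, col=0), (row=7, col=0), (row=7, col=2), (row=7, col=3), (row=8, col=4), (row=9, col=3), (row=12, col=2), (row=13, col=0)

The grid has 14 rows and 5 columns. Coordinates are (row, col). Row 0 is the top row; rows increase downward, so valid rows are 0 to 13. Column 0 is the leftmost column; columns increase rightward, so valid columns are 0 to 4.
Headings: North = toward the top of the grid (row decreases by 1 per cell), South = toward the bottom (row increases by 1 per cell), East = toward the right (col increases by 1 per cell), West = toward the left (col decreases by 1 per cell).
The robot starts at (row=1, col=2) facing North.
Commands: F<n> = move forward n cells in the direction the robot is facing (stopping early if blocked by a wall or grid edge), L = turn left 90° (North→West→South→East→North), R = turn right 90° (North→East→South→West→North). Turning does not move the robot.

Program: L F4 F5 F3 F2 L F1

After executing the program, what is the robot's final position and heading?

Start: (row=1, col=2), facing North
  L: turn left, now facing West
  F4: move forward 2/4 (blocked), now at (row=1, col=0)
  F5: move forward 0/5 (blocked), now at (row=1, col=0)
  F3: move forward 0/3 (blocked), now at (row=1, col=0)
  F2: move forward 0/2 (blocked), now at (row=1, col=0)
  L: turn left, now facing South
  F1: move forward 1, now at (row=2, col=0)
Final: (row=2, col=0), facing South

Answer: Final position: (row=2, col=0), facing South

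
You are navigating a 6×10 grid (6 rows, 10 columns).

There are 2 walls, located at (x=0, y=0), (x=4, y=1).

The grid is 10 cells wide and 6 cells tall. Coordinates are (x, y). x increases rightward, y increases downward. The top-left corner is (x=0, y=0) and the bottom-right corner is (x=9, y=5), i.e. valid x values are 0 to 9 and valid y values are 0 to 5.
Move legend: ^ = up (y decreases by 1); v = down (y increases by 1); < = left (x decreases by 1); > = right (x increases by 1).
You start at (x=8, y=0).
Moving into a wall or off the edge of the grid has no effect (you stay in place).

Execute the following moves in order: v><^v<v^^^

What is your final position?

Answer: Final position: (x=7, y=0)

Derivation:
Start: (x=8, y=0)
  v (down): (x=8, y=0) -> (x=8, y=1)
  > (right): (x=8, y=1) -> (x=9, y=1)
  < (left): (x=9, y=1) -> (x=8, y=1)
  ^ (up): (x=8, y=1) -> (x=8, y=0)
  v (down): (x=8, y=0) -> (x=8, y=1)
  < (left): (x=8, y=1) -> (x=7, y=1)
  v (down): (x=7, y=1) -> (x=7, y=2)
  ^ (up): (x=7, y=2) -> (x=7, y=1)
  ^ (up): (x=7, y=1) -> (x=7, y=0)
  ^ (up): blocked, stay at (x=7, y=0)
Final: (x=7, y=0)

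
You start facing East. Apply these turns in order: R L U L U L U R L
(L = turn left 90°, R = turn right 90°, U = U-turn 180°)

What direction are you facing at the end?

Start: East
  R (right (90° clockwise)) -> South
  L (left (90° counter-clockwise)) -> East
  U (U-turn (180°)) -> West
  L (left (90° counter-clockwise)) -> South
  U (U-turn (180°)) -> North
  L (left (90° counter-clockwise)) -> West
  U (U-turn (180°)) -> East
  R (right (90° clockwise)) -> South
  L (left (90° counter-clockwise)) -> East
Final: East

Answer: Final heading: East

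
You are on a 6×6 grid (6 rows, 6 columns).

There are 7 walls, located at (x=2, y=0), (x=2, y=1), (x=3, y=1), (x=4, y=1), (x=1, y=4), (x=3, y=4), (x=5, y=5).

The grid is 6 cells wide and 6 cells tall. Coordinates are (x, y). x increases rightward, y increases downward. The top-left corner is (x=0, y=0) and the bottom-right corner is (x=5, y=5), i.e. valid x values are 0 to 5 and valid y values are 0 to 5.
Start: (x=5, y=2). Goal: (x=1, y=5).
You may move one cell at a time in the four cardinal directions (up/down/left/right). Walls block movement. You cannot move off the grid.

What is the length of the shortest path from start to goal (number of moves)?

BFS from (x=5, y=2) until reaching (x=1, y=5):
  Distance 0: (x=5, y=2)
  Distance 1: (x=5, y=1), (x=4, y=2), (x=5, y=3)
  Distance 2: (x=5, y=0), (x=3, y=2), (x=4, y=3), (x=5, y=4)
  Distance 3: (x=4, y=0), (x=2, y=2), (x=3, y=3), (x=4, y=4)
  Distance 4: (x=3, y=0), (x=1, y=2), (x=2, y=3), (x=4, y=5)
  Distance 5: (x=1, y=1), (x=0, y=2), (x=1, y=3), (x=2, y=4), (x=3, y=5)
  Distance 6: (x=1, y=0), (x=0, y=1), (x=0, y=3), (x=2, y=5)
  Distance 7: (x=0, y=0), (x=0, y=4), (x=1, y=5)  <- goal reached here
One shortest path (7 moves): (x=5, y=2) -> (x=4, y=2) -> (x=3, y=2) -> (x=2, y=2) -> (x=2, y=3) -> (x=2, y=4) -> (x=2, y=5) -> (x=1, y=5)

Answer: Shortest path length: 7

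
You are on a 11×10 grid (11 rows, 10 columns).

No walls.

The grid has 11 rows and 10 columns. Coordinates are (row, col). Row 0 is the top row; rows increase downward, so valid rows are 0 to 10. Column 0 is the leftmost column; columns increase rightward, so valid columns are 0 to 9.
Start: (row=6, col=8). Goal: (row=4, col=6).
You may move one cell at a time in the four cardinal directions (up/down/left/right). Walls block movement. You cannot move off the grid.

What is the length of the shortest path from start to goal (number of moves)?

BFS from (row=6, col=8) until reaching (row=4, col=6):
  Distance 0: (row=6, col=8)
  Distance 1: (row=5, col=8), (row=6, col=7), (row=6, col=9), (row=7, col=8)
  Distance 2: (row=4, col=8), (row=5, col=7), (row=5, col=9), (row=6, col=6), (row=7, col=7), (row=7, col=9), (row=8, col=8)
  Distance 3: (row=3, col=8), (row=4, col=7), (row=4, col=9), (row=5, col=6), (row=6, col=5), (row=7, col=6), (row=8, col=7), (row=8, col=9), (row=9, col=8)
  Distance 4: (row=2, col=8), (row=3, col=7), (row=3, col=9), (row=4, col=6), (row=5, col=5), (row=6, col=4), (row=7, col=5), (row=8, col=6), (row=9, col=7), (row=9, col=9), (row=10, col=8)  <- goal reached here
One shortest path (4 moves): (row=6, col=8) -> (row=6, col=7) -> (row=6, col=6) -> (row=5, col=6) -> (row=4, col=6)

Answer: Shortest path length: 4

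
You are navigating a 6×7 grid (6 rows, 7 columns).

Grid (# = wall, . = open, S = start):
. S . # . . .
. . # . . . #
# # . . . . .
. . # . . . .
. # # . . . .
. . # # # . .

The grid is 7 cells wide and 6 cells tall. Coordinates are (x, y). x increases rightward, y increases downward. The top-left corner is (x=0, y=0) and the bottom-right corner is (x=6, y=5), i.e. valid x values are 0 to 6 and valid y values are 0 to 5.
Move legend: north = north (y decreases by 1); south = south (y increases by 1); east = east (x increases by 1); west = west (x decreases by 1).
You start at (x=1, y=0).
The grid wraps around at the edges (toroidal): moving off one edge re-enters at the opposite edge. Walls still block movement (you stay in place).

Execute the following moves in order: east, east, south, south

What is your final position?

Start: (x=1, y=0)
  east (east): (x=1, y=0) -> (x=2, y=0)
  east (east): blocked, stay at (x=2, y=0)
  south (south): blocked, stay at (x=2, y=0)
  south (south): blocked, stay at (x=2, y=0)
Final: (x=2, y=0)

Answer: Final position: (x=2, y=0)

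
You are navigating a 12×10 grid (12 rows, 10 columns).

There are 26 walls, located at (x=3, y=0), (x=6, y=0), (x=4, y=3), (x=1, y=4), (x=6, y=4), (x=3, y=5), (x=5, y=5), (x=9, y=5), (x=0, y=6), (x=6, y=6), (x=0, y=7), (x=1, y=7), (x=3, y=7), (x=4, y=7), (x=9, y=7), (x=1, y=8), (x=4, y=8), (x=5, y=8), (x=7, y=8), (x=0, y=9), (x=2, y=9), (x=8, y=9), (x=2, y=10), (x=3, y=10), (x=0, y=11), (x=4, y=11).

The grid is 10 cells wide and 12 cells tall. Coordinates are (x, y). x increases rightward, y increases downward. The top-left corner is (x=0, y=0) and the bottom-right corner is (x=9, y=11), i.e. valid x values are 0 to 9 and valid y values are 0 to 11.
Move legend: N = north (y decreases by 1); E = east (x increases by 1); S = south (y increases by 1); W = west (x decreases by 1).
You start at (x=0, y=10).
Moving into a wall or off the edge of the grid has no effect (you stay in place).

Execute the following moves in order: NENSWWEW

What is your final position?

Answer: Final position: (x=0, y=10)

Derivation:
Start: (x=0, y=10)
  N (north): blocked, stay at (x=0, y=10)
  E (east): (x=0, y=10) -> (x=1, y=10)
  N (north): (x=1, y=10) -> (x=1, y=9)
  S (south): (x=1, y=9) -> (x=1, y=10)
  W (west): (x=1, y=10) -> (x=0, y=10)
  W (west): blocked, stay at (x=0, y=10)
  E (east): (x=0, y=10) -> (x=1, y=10)
  W (west): (x=1, y=10) -> (x=0, y=10)
Final: (x=0, y=10)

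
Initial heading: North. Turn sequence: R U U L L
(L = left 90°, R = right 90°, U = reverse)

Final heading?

Answer: Final heading: West

Derivation:
Start: North
  R (right (90° clockwise)) -> East
  U (U-turn (180°)) -> West
  U (U-turn (180°)) -> East
  L (left (90° counter-clockwise)) -> North
  L (left (90° counter-clockwise)) -> West
Final: West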